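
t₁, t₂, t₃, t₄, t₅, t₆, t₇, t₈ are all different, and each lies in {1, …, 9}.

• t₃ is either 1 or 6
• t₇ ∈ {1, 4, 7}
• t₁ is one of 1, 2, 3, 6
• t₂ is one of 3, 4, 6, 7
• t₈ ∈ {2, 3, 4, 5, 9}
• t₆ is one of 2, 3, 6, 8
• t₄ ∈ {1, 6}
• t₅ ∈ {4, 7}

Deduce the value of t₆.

8

The 2 variables t₃ and t₄ are confined to {1, 6}, which locks those values in; drop them from t₁, t₂, t₆, t₇.
The 2 variables t₅ and t₇ are confined to {4, 7}, which locks those values in; drop them from t₂, t₈.
t₂ must be 3 (only option left). Strike 3 from t₁, t₆, t₈.
t₁ must be 2 (only option left). Remove 2 from t₆, t₈.
So t₆ = 8.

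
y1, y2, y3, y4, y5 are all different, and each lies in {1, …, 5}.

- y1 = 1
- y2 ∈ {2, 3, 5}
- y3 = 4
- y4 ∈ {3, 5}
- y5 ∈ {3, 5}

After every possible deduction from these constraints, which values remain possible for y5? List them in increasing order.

y1 must be 1 (only option left).
That leaves y3 = 4.
The 3 still-open variables draw from only 3 values {2, 3, 5}, so each is used; only y2 can be 2, hence y2 = 2.
No further eliminations apply; y5 can still be any of 3, 5.

3, 5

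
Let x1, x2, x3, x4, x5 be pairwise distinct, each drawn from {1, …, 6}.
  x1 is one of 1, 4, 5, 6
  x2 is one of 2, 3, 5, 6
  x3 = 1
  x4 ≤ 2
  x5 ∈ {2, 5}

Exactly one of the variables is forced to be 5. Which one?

x5

x3's domain is down to {1}, so x3 = 1. Strike 1 from x1, x4.
x4 has just one choice, so x4 = 2. Remove 2 from x2, x5.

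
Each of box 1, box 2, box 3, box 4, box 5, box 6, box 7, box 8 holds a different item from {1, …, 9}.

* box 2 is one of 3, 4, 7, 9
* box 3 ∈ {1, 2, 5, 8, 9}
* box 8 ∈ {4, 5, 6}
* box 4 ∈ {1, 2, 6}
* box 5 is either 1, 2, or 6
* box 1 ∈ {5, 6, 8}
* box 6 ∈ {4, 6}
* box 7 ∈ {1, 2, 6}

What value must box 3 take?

9

box 4, box 5, box 7 between them cover only {1, 2, 6} — a naked triple. Remove those values from box 1, box 3, box 6, box 8.
box 6's domain is down to {4}, so box 6 = 4. So box 2, box 8 can't be 4.
box 8 has just one choice, so box 8 = 5. Strike 5 from box 1, box 3.
box 1's domain is down to {8}, so box 1 = 8. So box 3 can't be 8.
So box 3 = 9.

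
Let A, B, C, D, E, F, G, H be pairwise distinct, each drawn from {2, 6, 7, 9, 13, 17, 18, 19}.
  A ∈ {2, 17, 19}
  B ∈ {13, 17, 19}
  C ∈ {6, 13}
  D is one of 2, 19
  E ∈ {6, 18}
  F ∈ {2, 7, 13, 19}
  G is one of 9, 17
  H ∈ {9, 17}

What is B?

The 8 variables together cover exactly {2, 6, 7, 9, 13, 17, 18, 19} — 8 values for 8 variables — and 7 appears only in F's list, so F = 7.
The 7 still-open variables together cover exactly {2, 6, 9, 13, 17, 18, 19} — 7 values for 7 variables — and 18 appears only in E's list, so E = 18.
The 6 still-open variables draw from only 6 values {2, 6, 9, 13, 17, 19}, so each is used; only C can be 6, hence C = 6.
The 5 still-open variables together cover exactly {2, 9, 13, 17, 19} — 5 values for 5 variables — and 13 appears only in B's list, so B = 13.

13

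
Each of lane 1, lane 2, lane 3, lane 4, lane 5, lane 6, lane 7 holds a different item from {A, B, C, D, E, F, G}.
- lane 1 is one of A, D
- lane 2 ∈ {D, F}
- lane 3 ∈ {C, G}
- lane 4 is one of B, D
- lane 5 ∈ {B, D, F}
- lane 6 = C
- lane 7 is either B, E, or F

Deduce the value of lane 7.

lane 6 must be C (only option left). So lane 3 can't be C.
lane 3 has just one choice, so lane 3 = G.
The 5 still-open variables together cover exactly {A, B, D, E, F} — 5 values for 5 variables — and A appears only in lane 1's list, so lane 1 = A.
The 4 still-open variables draw from only 4 values {B, D, E, F}, so each is used; only lane 7 can be E, hence lane 7 = E.

E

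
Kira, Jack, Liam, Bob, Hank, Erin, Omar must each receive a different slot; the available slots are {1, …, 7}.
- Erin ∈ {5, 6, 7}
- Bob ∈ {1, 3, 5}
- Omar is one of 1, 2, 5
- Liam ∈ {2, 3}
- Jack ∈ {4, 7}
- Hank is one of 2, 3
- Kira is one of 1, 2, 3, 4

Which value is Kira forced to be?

Among the 7 variables, 6 fits only Erin (and all 7 values in {1, 2, 3, 4, 5, 6, 7} must be used), so Erin = 6.
The 6 still-open variables draw from only 6 values {1, 2, 3, 4, 5, 7}, so each is used; only Jack can be 7, hence Jack = 7.
The 5 still-open variables draw from only 5 values {1, 2, 3, 4, 5}, so each is used; only Kira can be 4, hence Kira = 4.

4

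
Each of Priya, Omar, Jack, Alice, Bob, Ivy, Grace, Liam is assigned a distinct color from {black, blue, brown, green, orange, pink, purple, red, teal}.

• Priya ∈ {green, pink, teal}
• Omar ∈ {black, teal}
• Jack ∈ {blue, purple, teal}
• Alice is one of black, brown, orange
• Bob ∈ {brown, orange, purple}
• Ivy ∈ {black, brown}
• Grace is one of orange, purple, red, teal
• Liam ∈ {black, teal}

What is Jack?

The 2 variables Omar and Liam are confined to {black, teal}, which locks those values in; drop them from Priya, Jack, Alice, Ivy, Grace.
Ivy must be brown (only option left). So Alice, Bob can't be brown.
That leaves Alice = orange. Eliminate orange elsewhere: Bob, Grace.
That leaves Bob = purple. Eliminate purple elsewhere: Jack, Grace.
So Jack = blue.

blue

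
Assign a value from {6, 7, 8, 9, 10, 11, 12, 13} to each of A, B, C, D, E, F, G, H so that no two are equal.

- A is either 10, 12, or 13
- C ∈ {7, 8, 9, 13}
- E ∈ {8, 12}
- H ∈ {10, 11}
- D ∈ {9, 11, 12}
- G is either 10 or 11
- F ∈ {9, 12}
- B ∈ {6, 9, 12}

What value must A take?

The 8 variables draw from only 8 values {6, 7, 8, 9, 10, 11, 12, 13}, so each is used; only B can be 6, hence B = 6.
The 7 still-open variables draw from only 7 values {7, 8, 9, 10, 11, 12, 13}, so each is used; only C can be 7, hence C = 7.
Among the 6 still-open variables, 8 fits only E (and all 6 values in {8, 9, 10, 11, 12, 13} must be used), so E = 8.
The 5 still-open variables together cover exactly {9, 10, 11, 12, 13} — 5 values for 5 variables — and 13 appears only in A's list, so A = 13.

13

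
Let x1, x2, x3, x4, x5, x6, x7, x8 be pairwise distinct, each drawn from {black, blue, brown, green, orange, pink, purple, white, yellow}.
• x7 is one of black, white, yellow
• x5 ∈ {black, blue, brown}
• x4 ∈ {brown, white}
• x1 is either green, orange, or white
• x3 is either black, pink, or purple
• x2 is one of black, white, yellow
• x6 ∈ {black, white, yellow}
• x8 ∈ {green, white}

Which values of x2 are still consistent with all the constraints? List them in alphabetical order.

x2, x6, x7 share exactly the 3 values {black, white, yellow}; by pigeonhole those values go to them, so strike black, white, yellow from x1, x3, x4, x5, x8.
x4's domain is down to {brown}, so x4 = brown. Eliminate brown elsewhere: x5.
x5 has just one choice, so x5 = blue.
x8 has just one choice, so x8 = green. Eliminate green elsewhere: x1.
x1's domain is down to {orange}, so x1 = orange.
No further eliminations apply; x2 can still be any of black, white, yellow.

black, white, yellow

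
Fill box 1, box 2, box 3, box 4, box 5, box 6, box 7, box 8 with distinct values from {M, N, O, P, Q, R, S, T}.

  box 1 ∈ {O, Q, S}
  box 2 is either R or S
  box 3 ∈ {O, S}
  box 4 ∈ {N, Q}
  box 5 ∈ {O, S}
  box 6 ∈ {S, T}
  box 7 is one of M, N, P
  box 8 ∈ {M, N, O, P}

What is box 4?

N

The 8 variables together cover exactly {M, N, O, P, Q, R, S, T} — 8 values for 8 variables — and R appears only in box 2's list, so box 2 = R.
Among the 7 still-open variables, T fits only box 6 (and all 7 values in {M, N, O, P, Q, S, T} must be used), so box 6 = T.
The 2 variables box 3 and box 5 are confined to {O, S}, which locks those values in; drop them from box 1, box 8.
box 1 has just one choice, so box 1 = Q. Remove Q from box 4.
So box 4 = N.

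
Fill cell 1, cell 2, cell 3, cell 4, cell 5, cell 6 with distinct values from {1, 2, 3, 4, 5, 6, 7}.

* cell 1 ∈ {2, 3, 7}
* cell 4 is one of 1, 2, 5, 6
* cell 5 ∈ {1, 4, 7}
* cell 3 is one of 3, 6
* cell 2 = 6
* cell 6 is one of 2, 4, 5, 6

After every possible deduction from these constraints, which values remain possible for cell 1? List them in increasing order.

cell 2 must be 6 (only option left). Eliminate 6 elsewhere: cell 3, cell 4, cell 6.
That leaves cell 3 = 3. So cell 1 can't be 3.
No further eliminations apply; cell 1 can still be any of 2, 7.

2, 7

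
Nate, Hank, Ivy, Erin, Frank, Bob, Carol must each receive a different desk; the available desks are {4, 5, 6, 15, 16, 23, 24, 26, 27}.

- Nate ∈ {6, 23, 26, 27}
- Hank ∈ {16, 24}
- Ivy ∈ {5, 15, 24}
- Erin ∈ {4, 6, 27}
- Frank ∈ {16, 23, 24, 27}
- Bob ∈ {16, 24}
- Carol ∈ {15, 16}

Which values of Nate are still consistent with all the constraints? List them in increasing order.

6, 23, 26, 27

The 2 variables Hank and Bob are confined to {16, 24}, which locks those values in; drop them from Ivy, Frank, Carol.
That leaves Carol = 15. So Ivy can't be 15.
Ivy has just one choice, so Ivy = 5.
No further eliminations apply; Nate can still be any of 6, 23, 26, 27.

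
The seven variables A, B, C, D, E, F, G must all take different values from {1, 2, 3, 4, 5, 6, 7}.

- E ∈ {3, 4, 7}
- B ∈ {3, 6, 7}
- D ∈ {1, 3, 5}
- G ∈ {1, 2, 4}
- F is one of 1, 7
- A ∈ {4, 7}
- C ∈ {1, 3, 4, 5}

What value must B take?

6

Among the 7 variables, 2 fits only G (and all 7 values in {1, 2, 3, 4, 5, 6, 7} must be used), so G = 2.
Among the 6 still-open variables, 6 fits only B (and all 6 values in {1, 3, 4, 5, 6, 7} must be used), so B = 6.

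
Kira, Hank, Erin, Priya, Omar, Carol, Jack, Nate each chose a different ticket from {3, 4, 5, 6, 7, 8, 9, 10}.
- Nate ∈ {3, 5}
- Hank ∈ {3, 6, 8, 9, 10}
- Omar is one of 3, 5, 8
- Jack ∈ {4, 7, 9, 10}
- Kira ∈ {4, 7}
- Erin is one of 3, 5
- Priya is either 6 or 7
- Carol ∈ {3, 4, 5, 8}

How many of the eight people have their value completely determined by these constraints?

The 2 variables Erin and Nate are confined to {3, 5}, which locks those values in; drop them from Hank, Omar, Carol.
Omar's domain is down to {8}, so Omar = 8. So Hank, Carol can't be 8.
Carol's domain is down to {4}, so Carol = 4. Eliminate 4 elsewhere: Kira, Jack.
Kira has just one choice, so Kira = 7. Strike 7 from Priya, Jack.
Priya's domain is down to {6}, so Priya = 6. Remove 6 from Hank.
Determined: Kira=7, Priya=6, Omar=8, Carol=4. The other people each still have more than one consistent value. That makes 4.

4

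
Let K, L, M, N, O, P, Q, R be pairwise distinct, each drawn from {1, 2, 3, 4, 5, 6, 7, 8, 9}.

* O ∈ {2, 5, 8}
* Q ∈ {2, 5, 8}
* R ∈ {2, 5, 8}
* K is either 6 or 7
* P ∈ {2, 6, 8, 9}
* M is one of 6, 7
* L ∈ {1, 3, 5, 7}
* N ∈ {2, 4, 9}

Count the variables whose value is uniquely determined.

The 2 variables K and M are confined to {6, 7}, which locks those values in; drop them from L, P.
O, Q, R share exactly the 3 values {2, 5, 8}; by pigeonhole those values go to them, so strike 2, 5, 8 from L, N, P.
P has just one choice, so P = 9. Eliminate 9 elsewhere: N.
That leaves N = 4.
Determined: N=4, P=9. The other variables each still have more than one consistent value. That makes 2.

2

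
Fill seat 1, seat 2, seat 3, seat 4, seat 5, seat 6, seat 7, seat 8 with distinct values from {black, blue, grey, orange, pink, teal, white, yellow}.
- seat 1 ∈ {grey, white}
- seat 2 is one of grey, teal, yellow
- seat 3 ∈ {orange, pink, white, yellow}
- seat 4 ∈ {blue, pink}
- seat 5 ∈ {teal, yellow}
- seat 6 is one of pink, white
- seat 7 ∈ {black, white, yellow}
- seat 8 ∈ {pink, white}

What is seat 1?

grey

The 8 variables draw from only 8 values {black, blue, grey, orange, pink, teal, white, yellow}, so each is used; only seat 7 can be black, hence seat 7 = black.
Among the 7 still-open variables, blue fits only seat 4 (and all 7 values in {blue, grey, orange, pink, teal, white, yellow} must be used), so seat 4 = blue.
Among the 6 still-open variables, orange fits only seat 3 (and all 6 values in {grey, orange, pink, teal, white, yellow} must be used), so seat 3 = orange.
The 2 variables seat 6 and seat 8 are confined to {pink, white}, which locks those values in; drop them from seat 1.
So seat 1 = grey.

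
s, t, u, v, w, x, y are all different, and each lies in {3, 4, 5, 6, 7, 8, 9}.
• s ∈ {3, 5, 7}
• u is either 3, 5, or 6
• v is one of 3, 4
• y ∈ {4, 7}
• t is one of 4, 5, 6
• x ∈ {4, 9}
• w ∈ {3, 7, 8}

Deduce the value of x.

9

The 7 variables draw from only 7 values {3, 4, 5, 6, 7, 8, 9}, so each is used; only w can be 8, hence w = 8.
The 6 still-open variables together cover exactly {3, 4, 5, 6, 7, 9} — 6 values for 6 variables — and 9 appears only in x's list, so x = 9.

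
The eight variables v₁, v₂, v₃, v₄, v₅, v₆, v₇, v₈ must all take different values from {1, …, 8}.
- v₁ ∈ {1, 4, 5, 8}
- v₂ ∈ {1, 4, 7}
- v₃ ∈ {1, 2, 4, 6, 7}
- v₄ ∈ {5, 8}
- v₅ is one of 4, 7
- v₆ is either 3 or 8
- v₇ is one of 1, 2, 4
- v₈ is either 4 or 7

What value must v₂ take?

The 8 variables draw from only 8 values {1, 2, 3, 4, 5, 6, 7, 8}, so each is used; only v₆ can be 3, hence v₆ = 3.
The 7 still-open variables together cover exactly {1, 2, 4, 5, 6, 7, 8} — 7 values for 7 variables — and 6 appears only in v₃'s list, so v₃ = 6.
The 6 still-open variables together cover exactly {1, 2, 4, 5, 7, 8} — 6 values for 6 variables — and 2 appears only in v₇'s list, so v₇ = 2.
The 2 variables v₅ and v₈ are confined to {4, 7}, which locks those values in; drop them from v₁, v₂.
So v₂ = 1.

1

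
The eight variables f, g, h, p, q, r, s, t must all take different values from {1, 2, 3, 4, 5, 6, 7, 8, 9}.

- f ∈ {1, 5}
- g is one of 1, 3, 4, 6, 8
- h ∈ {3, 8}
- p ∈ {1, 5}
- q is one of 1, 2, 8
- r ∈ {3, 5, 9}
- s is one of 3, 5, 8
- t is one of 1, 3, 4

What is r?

Among the 8 variables, 2 fits only q (and all 8 values in {1, 2, 3, 4, 5, 6, 8, 9} must be used), so q = 2.
Among the 7 still-open variables, 6 fits only g (and all 7 values in {1, 3, 4, 5, 6, 8, 9} must be used), so g = 6.
The 6 still-open variables draw from only 6 values {1, 3, 4, 5, 8, 9}, so each is used; only t can be 4, hence t = 4.
The 5 still-open variables together cover exactly {1, 3, 5, 8, 9} — 5 values for 5 variables — and 9 appears only in r's list, so r = 9.

9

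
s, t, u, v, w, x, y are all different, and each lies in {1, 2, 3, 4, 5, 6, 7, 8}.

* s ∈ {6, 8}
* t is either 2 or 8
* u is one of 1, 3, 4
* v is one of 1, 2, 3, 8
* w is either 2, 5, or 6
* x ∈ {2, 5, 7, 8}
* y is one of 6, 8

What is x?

s and y share exactly the 2 values {6, 8}; by pigeonhole those values go to them, so strike 6, 8 from t, v, w, x.
t's domain is down to {2}, so t = 2. Strike 2 from v, w, x.
That leaves w = 5. Eliminate 5 elsewhere: x.
So x = 7.

7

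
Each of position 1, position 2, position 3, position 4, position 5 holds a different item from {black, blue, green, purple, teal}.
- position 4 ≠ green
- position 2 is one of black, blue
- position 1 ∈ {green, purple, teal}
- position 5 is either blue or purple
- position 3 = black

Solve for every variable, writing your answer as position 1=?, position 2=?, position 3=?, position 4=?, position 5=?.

position 3 has just one choice, so position 3 = black. Eliminate black elsewhere: position 2, position 4.
position 2 has just one choice, so position 2 = blue. Eliminate blue elsewhere: position 4, position 5.
position 5 has just one choice, so position 5 = purple. Eliminate purple elsewhere: position 1, position 4.
position 4 has just one choice, so position 4 = teal. Eliminate teal elsewhere: position 1.
position 1 must be green (only option left).

position 1=green, position 2=blue, position 3=black, position 4=teal, position 5=purple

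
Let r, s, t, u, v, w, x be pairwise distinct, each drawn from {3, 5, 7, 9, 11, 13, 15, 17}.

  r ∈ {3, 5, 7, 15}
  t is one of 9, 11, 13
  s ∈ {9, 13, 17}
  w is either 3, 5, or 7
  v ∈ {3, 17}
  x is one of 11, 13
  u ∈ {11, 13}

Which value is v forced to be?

3

u and x between them cover only {11, 13} — a naked pair. Remove those values from s, t.
t's domain is down to {9}, so t = 9. Eliminate 9 elsewhere: s.
s must be 17 (only option left). Eliminate 17 elsewhere: v.
So v = 3.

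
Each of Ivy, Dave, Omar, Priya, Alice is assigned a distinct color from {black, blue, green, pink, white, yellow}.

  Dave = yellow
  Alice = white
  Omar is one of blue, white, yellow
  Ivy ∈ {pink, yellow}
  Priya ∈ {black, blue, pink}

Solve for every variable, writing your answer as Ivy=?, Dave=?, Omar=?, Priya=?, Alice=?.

Dave must be yellow (only option left). Remove yellow from Ivy, Omar.
That leaves Alice = white. Remove white from Omar.
Ivy has just one choice, so Ivy = pink. Remove pink from Priya.
That leaves Omar = blue. Strike blue from Priya.
That leaves Priya = black.

Ivy=pink, Dave=yellow, Omar=blue, Priya=black, Alice=white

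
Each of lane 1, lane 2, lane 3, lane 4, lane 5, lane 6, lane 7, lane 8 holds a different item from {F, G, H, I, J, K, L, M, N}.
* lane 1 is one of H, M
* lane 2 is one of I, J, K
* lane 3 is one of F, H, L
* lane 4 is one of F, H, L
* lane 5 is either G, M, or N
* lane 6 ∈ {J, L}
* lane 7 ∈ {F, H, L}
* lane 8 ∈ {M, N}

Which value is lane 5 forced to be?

G

lane 3, lane 4, lane 7 share exactly the 3 values {F, H, L}; by pigeonhole those values go to them, so strike F, H, L from lane 1, lane 6.
lane 1's domain is down to {M}, so lane 1 = M. Eliminate M elsewhere: lane 5, lane 8.
lane 6 has just one choice, so lane 6 = J. Strike J from lane 2.
lane 8 must be N (only option left). Remove N from lane 5.
So lane 5 = G.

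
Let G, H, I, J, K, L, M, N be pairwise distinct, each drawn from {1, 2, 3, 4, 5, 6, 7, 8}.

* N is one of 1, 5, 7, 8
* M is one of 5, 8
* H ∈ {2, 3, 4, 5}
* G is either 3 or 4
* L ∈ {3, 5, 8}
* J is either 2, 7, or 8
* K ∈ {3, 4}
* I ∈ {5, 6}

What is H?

The 8 variables together cover exactly {1, 2, 3, 4, 5, 6, 7, 8} — 8 values for 8 variables — and 1 appears only in N's list, so N = 1.
The 7 still-open variables together cover exactly {2, 3, 4, 5, 6, 7, 8} — 7 values for 7 variables — and 6 appears only in I's list, so I = 6.
Among the 6 still-open variables, 7 fits only J (and all 6 values in {2, 3, 4, 5, 7, 8} must be used), so J = 7.
Among the 5 still-open variables, 2 fits only H (and all 5 values in {2, 3, 4, 5, 8} must be used), so H = 2.

2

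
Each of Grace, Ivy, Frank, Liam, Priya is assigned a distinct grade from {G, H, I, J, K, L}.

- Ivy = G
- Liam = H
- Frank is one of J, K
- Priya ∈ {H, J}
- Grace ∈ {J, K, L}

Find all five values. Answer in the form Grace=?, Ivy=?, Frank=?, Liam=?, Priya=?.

Ivy's domain is down to {G}, so Ivy = G.
Liam's domain is down to {H}, so Liam = H. So Priya can't be H.
That leaves Priya = J. Eliminate J elsewhere: Grace, Frank.
Frank has just one choice, so Frank = K. Remove K from Grace.
Grace must be L (only option left).

Grace=L, Ivy=G, Frank=K, Liam=H, Priya=J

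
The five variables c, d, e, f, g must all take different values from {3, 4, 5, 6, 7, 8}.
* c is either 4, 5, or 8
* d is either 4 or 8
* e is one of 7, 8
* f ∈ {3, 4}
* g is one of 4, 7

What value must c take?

Among the 5 variables, 3 fits only f (and all 5 values in {3, 4, 5, 7, 8} must be used), so f = 3.
The 4 still-open variables draw from only 4 values {4, 5, 7, 8}, so each is used; only c can be 5, hence c = 5.

5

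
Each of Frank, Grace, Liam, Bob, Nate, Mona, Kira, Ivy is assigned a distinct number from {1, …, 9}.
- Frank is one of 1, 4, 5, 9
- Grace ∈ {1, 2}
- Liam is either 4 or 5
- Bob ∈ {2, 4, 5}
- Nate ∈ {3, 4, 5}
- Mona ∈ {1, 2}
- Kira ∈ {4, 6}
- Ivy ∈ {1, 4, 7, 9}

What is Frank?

The 8 variables together cover exactly {1, 2, 3, 4, 5, 6, 7, 9} — 8 values for 8 variables — and 3 appears only in Nate's list, so Nate = 3.
Among the 7 still-open variables, 6 fits only Kira (and all 7 values in {1, 2, 4, 5, 6, 7, 9} must be used), so Kira = 6.
Among the 6 still-open variables, 7 fits only Ivy (and all 6 values in {1, 2, 4, 5, 7, 9} must be used), so Ivy = 7.
The 5 still-open variables together cover exactly {1, 2, 4, 5, 9} — 5 values for 5 variables — and 9 appears only in Frank's list, so Frank = 9.

9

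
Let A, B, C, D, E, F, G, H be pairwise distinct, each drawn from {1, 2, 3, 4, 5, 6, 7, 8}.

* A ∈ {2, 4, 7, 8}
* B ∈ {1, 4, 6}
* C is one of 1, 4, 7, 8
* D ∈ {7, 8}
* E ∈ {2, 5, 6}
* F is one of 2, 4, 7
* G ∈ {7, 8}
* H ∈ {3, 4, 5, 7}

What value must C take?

1

The 8 variables together cover exactly {1, 2, 3, 4, 5, 6, 7, 8} — 8 values for 8 variables — and 3 appears only in H's list, so H = 3.
The 7 still-open variables draw from only 7 values {1, 2, 4, 5, 6, 7, 8}, so each is used; only E can be 5, hence E = 5.
The 6 still-open variables draw from only 6 values {1, 2, 4, 6, 7, 8}, so each is used; only B can be 6, hence B = 6.
Among the 5 still-open variables, 1 fits only C (and all 5 values in {1, 2, 4, 7, 8} must be used), so C = 1.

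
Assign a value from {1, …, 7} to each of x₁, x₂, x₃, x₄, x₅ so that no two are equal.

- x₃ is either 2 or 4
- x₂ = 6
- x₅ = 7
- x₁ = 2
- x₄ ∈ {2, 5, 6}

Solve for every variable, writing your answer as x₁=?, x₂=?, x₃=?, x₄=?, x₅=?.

x₁ has just one choice, so x₁ = 2. Eliminate 2 elsewhere: x₃, x₄.
x₂ must be 6 (only option left). Eliminate 6 elsewhere: x₄.
x₃ must be 4 (only option left).
x₄ has just one choice, so x₄ = 5.
x₅'s domain is down to {7}, so x₅ = 7.

x₁=2, x₂=6, x₃=4, x₄=5, x₅=7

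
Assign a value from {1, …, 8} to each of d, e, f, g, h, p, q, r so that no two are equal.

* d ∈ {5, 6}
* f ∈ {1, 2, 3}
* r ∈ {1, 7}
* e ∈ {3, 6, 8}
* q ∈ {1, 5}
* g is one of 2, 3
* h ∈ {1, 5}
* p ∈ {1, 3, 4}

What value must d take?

The 8 variables together cover exactly {1, 2, 3, 4, 5, 6, 7, 8} — 8 values for 8 variables — and 4 appears only in p's list, so p = 4.
The 7 still-open variables draw from only 7 values {1, 2, 3, 5, 6, 7, 8}, so each is used; only r can be 7, hence r = 7.
The 6 still-open variables draw from only 6 values {1, 2, 3, 5, 6, 8}, so each is used; only e can be 8, hence e = 8.
The 5 still-open variables draw from only 5 values {1, 2, 3, 5, 6}, so each is used; only d can be 6, hence d = 6.

6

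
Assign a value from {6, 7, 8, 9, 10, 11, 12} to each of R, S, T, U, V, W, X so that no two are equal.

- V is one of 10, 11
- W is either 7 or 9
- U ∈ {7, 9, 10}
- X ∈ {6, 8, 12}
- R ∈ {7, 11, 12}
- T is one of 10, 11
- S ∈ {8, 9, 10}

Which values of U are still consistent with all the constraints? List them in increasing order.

7, 9

The 7 variables together cover exactly {6, 7, 8, 9, 10, 11, 12} — 7 values for 7 variables — and 6 appears only in X's list, so X = 6.
Among the 6 still-open variables, 8 fits only S (and all 6 values in {7, 8, 9, 10, 11, 12} must be used), so S = 8.
The 5 still-open variables draw from only 5 values {7, 9, 10, 11, 12}, so each is used; only R can be 12, hence R = 12.
The 2 variables T and V are confined to {10, 11}, which locks those values in; drop them from U.
No further eliminations apply; U can still be any of 7, 9.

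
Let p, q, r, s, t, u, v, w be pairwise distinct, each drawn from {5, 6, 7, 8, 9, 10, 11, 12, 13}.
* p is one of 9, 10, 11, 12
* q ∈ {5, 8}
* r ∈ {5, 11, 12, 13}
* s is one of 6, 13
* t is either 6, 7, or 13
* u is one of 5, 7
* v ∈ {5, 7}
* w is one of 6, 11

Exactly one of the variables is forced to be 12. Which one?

u and v share exactly the 2 values {5, 7}; by pigeonhole those values go to them, so strike 5, 7 from q, r, t.
q has just one choice, so q = 8.
s and t between them cover only {6, 13} — a naked pair. Remove those values from r, w.
w must be 11 (only option left). Remove 11 from p, r.
So 12 goes to r.

r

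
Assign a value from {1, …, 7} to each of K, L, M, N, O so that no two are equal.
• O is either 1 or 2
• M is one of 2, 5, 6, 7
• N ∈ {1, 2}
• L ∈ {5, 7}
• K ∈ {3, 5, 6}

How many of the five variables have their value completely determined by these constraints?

0

The 2 variables N and O are confined to {1, 2}, which locks those values in; drop them from M.
Determined: none. The other variables each still have more than one consistent value. That makes 0.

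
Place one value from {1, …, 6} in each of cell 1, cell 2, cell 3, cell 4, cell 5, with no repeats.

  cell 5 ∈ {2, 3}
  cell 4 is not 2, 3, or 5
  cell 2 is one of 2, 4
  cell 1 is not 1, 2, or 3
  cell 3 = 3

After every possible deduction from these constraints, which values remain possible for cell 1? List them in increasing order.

5, 6

cell 3's domain is down to {3}, so cell 3 = 3. Remove 3 from cell 5.
cell 5 has just one choice, so cell 5 = 2. So cell 2 can't be 2.
cell 2's domain is down to {4}, so cell 2 = 4. Strike 4 from cell 1, cell 4.
No further eliminations apply; cell 1 can still be any of 5, 6.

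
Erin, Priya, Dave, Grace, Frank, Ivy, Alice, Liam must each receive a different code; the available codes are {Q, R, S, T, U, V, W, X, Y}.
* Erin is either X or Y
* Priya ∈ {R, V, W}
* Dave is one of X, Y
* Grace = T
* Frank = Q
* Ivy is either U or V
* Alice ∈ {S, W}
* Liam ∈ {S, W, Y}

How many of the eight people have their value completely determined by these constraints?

2

Grace's domain is down to {T}, so Grace = T.
That leaves Frank = Q.
Erin and Dave between them cover only {X, Y} — a naked pair. Remove those values from Liam.
The 2 variables Alice and Liam are confined to {S, W}, which locks those values in; drop them from Priya.
Determined: Grace=T, Frank=Q. The other people each still have more than one consistent value. That makes 2.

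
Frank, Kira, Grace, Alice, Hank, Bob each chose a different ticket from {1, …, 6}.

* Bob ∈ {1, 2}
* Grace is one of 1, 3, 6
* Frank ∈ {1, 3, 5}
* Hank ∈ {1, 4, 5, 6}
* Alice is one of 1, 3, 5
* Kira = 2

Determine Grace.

6

Kira's domain is down to {2}, so Kira = 2. Eliminate 2 elsewhere: Bob.
Bob has just one choice, so Bob = 1. Strike 1 from Frank, Grace, Alice, Hank.
The 4 still-open variables draw from only 4 values {3, 4, 5, 6}, so each is used; only Hank can be 4, hence Hank = 4.
The 3 still-open variables together cover exactly {3, 5, 6} — 3 values for 3 variables — and 6 appears only in Grace's list, so Grace = 6.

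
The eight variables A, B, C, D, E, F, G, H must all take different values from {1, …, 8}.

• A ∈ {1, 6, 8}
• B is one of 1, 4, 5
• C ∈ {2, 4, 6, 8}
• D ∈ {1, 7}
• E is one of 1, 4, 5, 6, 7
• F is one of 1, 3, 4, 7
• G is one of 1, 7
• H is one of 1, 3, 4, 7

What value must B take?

5

The 8 variables together cover exactly {1, 2, 3, 4, 5, 6, 7, 8} — 8 values for 8 variables — and 2 appears only in C's list, so C = 2.
The 7 still-open variables draw from only 7 values {1, 3, 4, 5, 6, 7, 8}, so each is used; only A can be 8, hence A = 8.
The 6 still-open variables together cover exactly {1, 3, 4, 5, 6, 7} — 6 values for 6 variables — and 6 appears only in E's list, so E = 6.
The 5 still-open variables together cover exactly {1, 3, 4, 5, 7} — 5 values for 5 variables — and 5 appears only in B's list, so B = 5.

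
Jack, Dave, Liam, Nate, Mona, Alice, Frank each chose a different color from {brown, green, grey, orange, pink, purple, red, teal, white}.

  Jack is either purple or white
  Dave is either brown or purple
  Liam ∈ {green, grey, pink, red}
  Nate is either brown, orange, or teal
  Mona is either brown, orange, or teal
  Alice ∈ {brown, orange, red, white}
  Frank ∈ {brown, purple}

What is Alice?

red

The 2 variables Dave and Frank are confined to {brown, purple}, which locks those values in; drop them from Jack, Nate, Mona, Alice.
That leaves Jack = white. So Alice can't be white.
Nate and Mona share exactly the 2 values {orange, teal}; by pigeonhole those values go to them, so strike orange, teal from Alice.
So Alice = red.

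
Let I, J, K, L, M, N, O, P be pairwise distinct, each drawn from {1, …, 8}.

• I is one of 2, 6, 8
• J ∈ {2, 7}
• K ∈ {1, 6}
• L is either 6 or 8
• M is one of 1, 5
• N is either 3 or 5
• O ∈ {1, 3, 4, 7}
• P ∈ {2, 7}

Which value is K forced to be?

1

The 8 variables together cover exactly {1, 2, 3, 4, 5, 6, 7, 8} — 8 values for 8 variables — and 4 appears only in O's list, so O = 4.
Among the 7 still-open variables, 3 fits only N (and all 7 values in {1, 2, 3, 5, 6, 7, 8} must be used), so N = 3.
The 6 still-open variables together cover exactly {1, 2, 5, 6, 7, 8} — 6 values for 6 variables — and 5 appears only in M's list, so M = 5.
Among the 5 still-open variables, 1 fits only K (and all 5 values in {1, 2, 6, 7, 8} must be used), so K = 1.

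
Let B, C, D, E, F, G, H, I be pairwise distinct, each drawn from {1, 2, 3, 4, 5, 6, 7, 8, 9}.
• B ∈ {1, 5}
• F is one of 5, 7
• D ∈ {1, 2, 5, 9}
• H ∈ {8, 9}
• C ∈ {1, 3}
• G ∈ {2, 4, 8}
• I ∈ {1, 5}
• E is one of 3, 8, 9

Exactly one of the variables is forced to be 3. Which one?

C

The 8 variables draw from only 8 values {1, 2, 3, 4, 5, 7, 8, 9}, so each is used; only G can be 4, hence G = 4.
The 7 still-open variables together cover exactly {1, 2, 3, 5, 7, 8, 9} — 7 values for 7 variables — and 2 appears only in D's list, so D = 2.
The 6 still-open variables draw from only 6 values {1, 3, 5, 7, 8, 9}, so each is used; only F can be 7, hence F = 7.
B and I between them cover only {1, 5} — a naked pair. Remove those values from C.
So 3 goes to C.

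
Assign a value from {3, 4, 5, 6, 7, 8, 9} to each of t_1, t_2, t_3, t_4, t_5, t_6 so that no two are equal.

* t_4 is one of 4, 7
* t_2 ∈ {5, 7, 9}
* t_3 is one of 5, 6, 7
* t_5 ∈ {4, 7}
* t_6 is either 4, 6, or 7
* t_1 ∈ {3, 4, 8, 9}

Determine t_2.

t_4 and t_5 share exactly the 2 values {4, 7}; by pigeonhole those values go to them, so strike 4, 7 from t_1, t_2, t_3, t_6.
t_6 has just one choice, so t_6 = 6. Eliminate 6 elsewhere: t_3.
That leaves t_3 = 5. Remove 5 from t_2.
So t_2 = 9.

9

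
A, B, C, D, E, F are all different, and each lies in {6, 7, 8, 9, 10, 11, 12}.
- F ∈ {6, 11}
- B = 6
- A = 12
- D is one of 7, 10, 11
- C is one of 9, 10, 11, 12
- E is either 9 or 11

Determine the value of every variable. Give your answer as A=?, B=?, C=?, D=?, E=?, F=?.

A's domain is down to {12}, so A = 12. Strike 12 from C.
B has just one choice, so B = 6. Remove 6 from F.
F's domain is down to {11}, so F = 11. Eliminate 11 elsewhere: C, D, E.
E has just one choice, so E = 9. Eliminate 9 elsewhere: C.
C has just one choice, so C = 10. Remove 10 from D.
D must be 7 (only option left).

A=12, B=6, C=10, D=7, E=9, F=11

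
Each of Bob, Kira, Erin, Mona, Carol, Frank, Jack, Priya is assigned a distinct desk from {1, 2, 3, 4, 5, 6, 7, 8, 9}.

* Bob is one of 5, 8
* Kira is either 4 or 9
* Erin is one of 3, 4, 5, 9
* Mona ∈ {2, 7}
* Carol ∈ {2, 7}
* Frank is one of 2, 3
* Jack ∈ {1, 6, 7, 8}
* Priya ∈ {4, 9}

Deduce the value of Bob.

8

The 2 variables Kira and Priya are confined to {4, 9}, which locks those values in; drop them from Erin.
The 2 variables Mona and Carol are confined to {2, 7}, which locks those values in; drop them from Frank, Jack.
Frank must be 3 (only option left). Remove 3 from Erin.
Erin must be 5 (only option left). Remove 5 from Bob.
So Bob = 8.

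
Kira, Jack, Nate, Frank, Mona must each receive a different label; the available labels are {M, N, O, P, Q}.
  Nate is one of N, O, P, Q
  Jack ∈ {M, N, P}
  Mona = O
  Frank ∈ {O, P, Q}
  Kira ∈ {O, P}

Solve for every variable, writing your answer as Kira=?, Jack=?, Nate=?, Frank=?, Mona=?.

Kira=P, Jack=M, Nate=N, Frank=Q, Mona=O

Mona's domain is down to {O}, so Mona = O. Remove O from Kira, Nate, Frank.
That leaves Kira = P. Strike P from Jack, Nate, Frank.
Frank must be Q (only option left). Strike Q from Nate.
That leaves Nate = N. Remove N from Jack.
Jack's domain is down to {M}, so Jack = M.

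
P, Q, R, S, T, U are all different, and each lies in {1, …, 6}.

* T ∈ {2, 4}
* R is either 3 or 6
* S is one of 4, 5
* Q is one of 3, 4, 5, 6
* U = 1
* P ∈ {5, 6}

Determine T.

2

U's domain is down to {1}, so U = 1.
The 5 still-open variables draw from only 5 values {2, 3, 4, 5, 6}, so each is used; only T can be 2, hence T = 2.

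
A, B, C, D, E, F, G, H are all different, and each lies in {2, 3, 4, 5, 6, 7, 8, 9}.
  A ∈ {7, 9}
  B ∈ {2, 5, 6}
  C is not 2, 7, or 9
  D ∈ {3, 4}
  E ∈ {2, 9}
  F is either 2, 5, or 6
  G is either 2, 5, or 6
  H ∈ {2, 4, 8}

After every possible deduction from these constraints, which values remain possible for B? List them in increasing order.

2, 5, 6

Among the 8 variables, 7 fits only A (and all 8 values in {2, 3, 4, 5, 6, 7, 8, 9} must be used), so A = 7.
Among the 7 still-open variables, 9 fits only E (and all 7 values in {2, 3, 4, 5, 6, 8, 9} must be used), so E = 9.
The 3 variables B, F, G are confined to {2, 5, 6}, which locks those values in; drop them from C, H.
No further eliminations apply; B can still be any of 2, 5, 6.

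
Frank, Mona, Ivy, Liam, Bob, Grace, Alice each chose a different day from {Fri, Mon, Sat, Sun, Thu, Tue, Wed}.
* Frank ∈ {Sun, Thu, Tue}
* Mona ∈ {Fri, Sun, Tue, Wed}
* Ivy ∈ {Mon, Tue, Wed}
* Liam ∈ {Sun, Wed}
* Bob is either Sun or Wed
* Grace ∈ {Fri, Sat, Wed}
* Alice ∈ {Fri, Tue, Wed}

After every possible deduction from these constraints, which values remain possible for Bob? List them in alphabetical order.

The 7 variables draw from only 7 values {Fri, Mon, Sat, Sun, Thu, Tue, Wed}, so each is used; only Ivy can be Mon, hence Ivy = Mon.
The 6 still-open variables together cover exactly {Fri, Sat, Sun, Thu, Tue, Wed} — 6 values for 6 variables — and Sat appears only in Grace's list, so Grace = Sat.
Among the 5 still-open variables, Thu fits only Frank (and all 5 values in {Fri, Sun, Thu, Tue, Wed} must be used), so Frank = Thu.
Liam and Bob between them cover only {Sun, Wed} — a naked pair. Remove those values from Mona, Alice.
No further eliminations apply; Bob can still be any of Sun, Wed.

Sun, Wed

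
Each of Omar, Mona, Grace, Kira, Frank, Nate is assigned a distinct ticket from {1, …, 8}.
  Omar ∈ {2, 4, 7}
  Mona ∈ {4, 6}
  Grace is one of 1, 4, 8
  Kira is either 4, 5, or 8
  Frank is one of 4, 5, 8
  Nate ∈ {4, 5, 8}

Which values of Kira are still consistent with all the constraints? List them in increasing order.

4, 5, 8

Kira, Frank, Nate share exactly the 3 values {4, 5, 8}; by pigeonhole those values go to them, so strike 4, 5, 8 from Omar, Mona, Grace.
That leaves Mona = 6.
Grace's domain is down to {1}, so Grace = 1.
No further eliminations apply; Kira can still be any of 4, 5, 8.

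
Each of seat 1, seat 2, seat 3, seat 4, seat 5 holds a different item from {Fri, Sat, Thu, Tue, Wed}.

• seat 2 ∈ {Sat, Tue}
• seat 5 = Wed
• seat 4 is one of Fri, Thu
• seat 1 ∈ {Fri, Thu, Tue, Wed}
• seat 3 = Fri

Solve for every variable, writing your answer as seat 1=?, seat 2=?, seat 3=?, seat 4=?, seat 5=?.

seat 1=Tue, seat 2=Sat, seat 3=Fri, seat 4=Thu, seat 5=Wed

seat 3 has just one choice, so seat 3 = Fri. Remove Fri from seat 1, seat 4.
seat 4's domain is down to {Thu}, so seat 4 = Thu. Remove Thu from seat 1.
seat 5's domain is down to {Wed}, so seat 5 = Wed. So seat 1 can't be Wed.
seat 1 has just one choice, so seat 1 = Tue. So seat 2 can't be Tue.
seat 2 has just one choice, so seat 2 = Sat.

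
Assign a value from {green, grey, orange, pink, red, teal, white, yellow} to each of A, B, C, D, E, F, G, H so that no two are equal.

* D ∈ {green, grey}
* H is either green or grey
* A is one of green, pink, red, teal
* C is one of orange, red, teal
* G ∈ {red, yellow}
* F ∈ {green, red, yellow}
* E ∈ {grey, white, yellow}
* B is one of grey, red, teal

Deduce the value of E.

white

The 8 variables draw from only 8 values {green, grey, orange, pink, red, teal, white, yellow}, so each is used; only C can be orange, hence C = orange.
The 7 still-open variables draw from only 7 values {green, grey, pink, red, teal, white, yellow}, so each is used; only A can be pink, hence A = pink.
The 6 still-open variables together cover exactly {green, grey, red, teal, white, yellow} — 6 values for 6 variables — and teal appears only in B's list, so B = teal.
The 5 still-open variables together cover exactly {green, grey, red, white, yellow} — 5 values for 5 variables — and white appears only in E's list, so E = white.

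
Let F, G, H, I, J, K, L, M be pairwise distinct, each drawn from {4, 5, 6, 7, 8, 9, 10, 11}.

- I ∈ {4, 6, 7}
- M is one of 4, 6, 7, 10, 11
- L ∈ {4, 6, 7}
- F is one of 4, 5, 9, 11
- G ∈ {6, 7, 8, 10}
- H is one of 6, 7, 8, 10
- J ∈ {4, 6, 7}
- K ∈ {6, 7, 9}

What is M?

Among the 8 variables, 5 fits only F (and all 8 values in {4, 5, 6, 7, 8, 9, 10, 11} must be used), so F = 5.
The 7 still-open variables draw from only 7 values {4, 6, 7, 8, 9, 10, 11}, so each is used; only K can be 9, hence K = 9.
The 6 still-open variables together cover exactly {4, 6, 7, 8, 10, 11} — 6 values for 6 variables — and 11 appears only in M's list, so M = 11.

11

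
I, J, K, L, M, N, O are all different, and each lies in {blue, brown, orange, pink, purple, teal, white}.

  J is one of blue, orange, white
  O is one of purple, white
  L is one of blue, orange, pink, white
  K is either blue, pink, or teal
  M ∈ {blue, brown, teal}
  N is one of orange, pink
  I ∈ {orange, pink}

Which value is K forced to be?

Among the 7 variables, brown fits only M (and all 7 values in {blue, brown, orange, pink, purple, teal, white} must be used), so M = brown.
The 6 still-open variables together cover exactly {blue, orange, pink, purple, teal, white} — 6 values for 6 variables — and purple appears only in O's list, so O = purple.
The 5 still-open variables draw from only 5 values {blue, orange, pink, teal, white}, so each is used; only K can be teal, hence K = teal.

teal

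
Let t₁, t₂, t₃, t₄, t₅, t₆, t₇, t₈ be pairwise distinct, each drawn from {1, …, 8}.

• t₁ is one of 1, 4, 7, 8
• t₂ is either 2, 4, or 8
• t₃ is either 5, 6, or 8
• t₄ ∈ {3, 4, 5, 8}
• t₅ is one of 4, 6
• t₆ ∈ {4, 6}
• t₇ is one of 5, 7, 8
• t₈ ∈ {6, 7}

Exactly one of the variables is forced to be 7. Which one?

t₈

The 8 variables together cover exactly {1, 2, 3, 4, 5, 6, 7, 8} — 8 values for 8 variables — and 1 appears only in t₁'s list, so t₁ = 1.
Among the 7 still-open variables, 2 fits only t₂ (and all 7 values in {2, 3, 4, 5, 6, 7, 8} must be used), so t₂ = 2.
The 6 still-open variables together cover exactly {3, 4, 5, 6, 7, 8} — 6 values for 6 variables — and 3 appears only in t₄'s list, so t₄ = 3.
t₅ and t₆ between them cover only {4, 6} — a naked pair. Remove those values from t₃, t₈.
So 7 goes to t₈.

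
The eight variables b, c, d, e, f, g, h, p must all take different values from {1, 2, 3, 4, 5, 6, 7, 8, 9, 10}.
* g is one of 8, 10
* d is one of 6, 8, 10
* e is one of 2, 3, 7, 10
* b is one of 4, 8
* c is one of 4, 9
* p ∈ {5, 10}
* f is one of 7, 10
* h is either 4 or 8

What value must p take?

5

b and h between them cover only {4, 8} — a naked pair. Remove those values from c, d, g.
c must be 9 (only option left).
g must be 10 (only option left). Remove 10 from d, e, f, p.
So p = 5.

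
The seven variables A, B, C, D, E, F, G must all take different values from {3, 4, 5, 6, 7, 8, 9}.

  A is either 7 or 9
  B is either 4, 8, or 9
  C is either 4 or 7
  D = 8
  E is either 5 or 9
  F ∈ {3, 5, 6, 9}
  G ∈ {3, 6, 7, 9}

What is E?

5

D must be 8 (only option left). Eliminate 8 elsewhere: B.
A, B, C share exactly the 3 values {4, 7, 9}; by pigeonhole those values go to them, so strike 4, 7, 9 from E, F, G.
So E = 5.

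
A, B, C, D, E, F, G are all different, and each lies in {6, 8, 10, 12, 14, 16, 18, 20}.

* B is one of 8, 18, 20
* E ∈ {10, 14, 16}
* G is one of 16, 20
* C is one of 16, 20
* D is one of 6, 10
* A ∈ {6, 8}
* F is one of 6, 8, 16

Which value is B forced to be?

The 7 variables draw from only 7 values {6, 8, 10, 14, 16, 18, 20}, so each is used; only E can be 14, hence E = 14.
The 6 still-open variables together cover exactly {6, 8, 10, 16, 18, 20} — 6 values for 6 variables — and 10 appears only in D's list, so D = 10.
Among the 5 still-open variables, 18 fits only B (and all 5 values in {6, 8, 16, 18, 20} must be used), so B = 18.

18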